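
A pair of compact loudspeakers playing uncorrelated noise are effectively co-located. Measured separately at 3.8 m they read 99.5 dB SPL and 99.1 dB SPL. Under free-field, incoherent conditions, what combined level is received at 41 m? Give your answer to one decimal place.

81.7 dB SPL

Combined at 3.8 m: 10·log₁₀(10^(99.5/10)+10^(99.1/10)) = 102.31 dB SPL.
Then apply −20·log₁₀(41/3.8) = -20.66 dB → 81.7 dB SPL.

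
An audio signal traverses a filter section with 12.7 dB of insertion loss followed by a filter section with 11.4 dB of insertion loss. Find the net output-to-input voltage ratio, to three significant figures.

Net gain = (−12.7) + (−11.4) = -24.1 dB.
Voltage ratio = 10^(-24.1/20) = 0.0624.

0.0624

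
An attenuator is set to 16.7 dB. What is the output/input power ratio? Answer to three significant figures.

Power ratio = 10^(dB/10).
10^(-16.7/10) = 10^(-1.670) = 0.0214.

0.0214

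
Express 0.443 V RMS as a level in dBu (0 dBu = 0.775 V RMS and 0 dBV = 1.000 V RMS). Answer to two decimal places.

dBu = 20·log₁₀(V / 0.775 V).
20·log₁₀(0.443/0.775) = -4.86 dBu.

-4.86 dBu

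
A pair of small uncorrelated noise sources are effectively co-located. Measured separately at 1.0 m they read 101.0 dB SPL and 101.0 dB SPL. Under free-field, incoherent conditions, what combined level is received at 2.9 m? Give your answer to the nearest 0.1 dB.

Combined at 1.0 m: 10·log₁₀(10^(101.0/10)+10^(101.0/10)) = 104.01 dB SPL.
Then apply −20·log₁₀(2.9/1.0) = -9.25 dB → 94.8 dB SPL.

94.8 dB SPL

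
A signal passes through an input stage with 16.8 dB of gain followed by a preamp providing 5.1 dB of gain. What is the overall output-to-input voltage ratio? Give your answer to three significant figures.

Net gain = 16.8 + 5.1 = 21.9 dB.
Voltage ratio = 10^(21.9/20) = 12.4.

12.4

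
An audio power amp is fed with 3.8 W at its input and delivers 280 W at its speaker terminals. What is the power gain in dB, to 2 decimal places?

18.67 dB

Power is a power quantity, so gain = 10·log₁₀(P_out/P_in).
10·log₁₀(280/3.8) = 10·log₁₀(73.68) = 18.67 dB.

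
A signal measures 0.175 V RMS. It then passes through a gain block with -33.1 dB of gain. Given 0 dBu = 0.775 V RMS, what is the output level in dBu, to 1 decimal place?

-46.0 dBu

Input level: 20·log₁₀(0.175/0.775) = -12.93 dBu.
Output: -12.93 − 33.1 = -46.0 dBu.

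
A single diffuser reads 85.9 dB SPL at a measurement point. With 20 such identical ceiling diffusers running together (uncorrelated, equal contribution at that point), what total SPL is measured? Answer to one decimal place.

20 equal incoherent sources raise the level by 10·log₁₀(20) = 13.01 dB.
L_total = 85.9 + 13.01 = 98.9 dB SPL.

98.9 dB SPL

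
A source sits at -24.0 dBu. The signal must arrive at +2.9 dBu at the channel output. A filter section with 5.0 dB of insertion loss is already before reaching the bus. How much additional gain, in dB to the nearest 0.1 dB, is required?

31.9 dB

The required make-up gain is the shortfall in the dB sum.
G = +2.9 − (-24.0) + 5.0 = 31.9 dB.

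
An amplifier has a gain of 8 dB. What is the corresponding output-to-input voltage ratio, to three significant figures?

Voltage ratio = 10^(dB/20).
10^(8/20) = 10^(0.4000) = 2.51.

2.51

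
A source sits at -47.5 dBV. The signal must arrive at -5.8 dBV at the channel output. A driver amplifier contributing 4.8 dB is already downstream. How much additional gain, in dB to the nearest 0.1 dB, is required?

36.9 dB

The required make-up gain is the shortfall in the dB sum.
G = -5.8 − (-47.5) − 4.8 = 36.9 dB.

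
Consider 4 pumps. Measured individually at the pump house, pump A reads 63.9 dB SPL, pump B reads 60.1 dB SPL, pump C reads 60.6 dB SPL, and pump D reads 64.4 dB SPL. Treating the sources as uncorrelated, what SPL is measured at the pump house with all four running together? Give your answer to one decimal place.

68.7 dB SPL

Add the sources as powers (linear), then convert back to dB:
L_total = 10·log₁₀(10^(63.9/10) + 10^(60.1/10) + 10^(60.6/10) + 10^(64.4/10)) = 10·log₁₀(7380000) = 68.7 dB SPL.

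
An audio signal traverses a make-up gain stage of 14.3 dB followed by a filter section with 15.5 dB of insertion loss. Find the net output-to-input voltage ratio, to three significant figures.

0.871

Net gain = 14.3 + (−15.5) = -1.2 dB.
Voltage ratio = 10^(-1.2/20) = 0.871.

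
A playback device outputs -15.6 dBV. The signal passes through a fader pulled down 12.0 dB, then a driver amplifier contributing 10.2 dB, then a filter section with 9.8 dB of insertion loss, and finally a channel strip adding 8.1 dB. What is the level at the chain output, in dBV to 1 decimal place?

Cascaded gains and losses add directly in dB.
-15.6 − 12.0 + 10.2 − 9.8 + 8.1 = -19.1 dBV.

-19.1 dBV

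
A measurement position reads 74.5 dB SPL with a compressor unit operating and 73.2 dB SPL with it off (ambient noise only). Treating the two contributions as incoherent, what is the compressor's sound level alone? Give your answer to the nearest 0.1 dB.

Background correction is a power subtraction:
L_src = 10·log₁₀(10^(74.5/10) − 10^(73.2/10)) = 10·log₁₀(7291000) = 68.6 dB SPL.

68.6 dB SPL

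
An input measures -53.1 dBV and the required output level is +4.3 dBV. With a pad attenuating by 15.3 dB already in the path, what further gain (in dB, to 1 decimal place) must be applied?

72.7 dB

The required make-up gain is the shortfall in the dB sum.
G = +4.3 − (-53.1) + 15.3 = 72.7 dB.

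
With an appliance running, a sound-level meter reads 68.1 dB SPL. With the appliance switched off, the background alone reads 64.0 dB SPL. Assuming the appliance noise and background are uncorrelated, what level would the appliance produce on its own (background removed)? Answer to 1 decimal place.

66.0 dB SPL

Subtract intensities: L_src = 10·log₁₀(10^(L_total/10) − 10^(L_bg/10)).
L_src = 10·log₁₀(10^(68.1/10) − 10^(64.0/10)) = 10·log₁₀(3945000) = 66.0 dB SPL.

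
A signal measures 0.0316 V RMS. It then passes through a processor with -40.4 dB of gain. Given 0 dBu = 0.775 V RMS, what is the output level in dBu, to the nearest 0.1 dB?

Input level: 20·log₁₀(0.0316/0.775) = -27.79 dBu.
Output: -27.79 − 40.4 = -68.2 dBu.

-68.2 dBu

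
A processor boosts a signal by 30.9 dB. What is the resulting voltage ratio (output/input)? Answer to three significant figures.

35.1

Voltage ratio = 10^(dB/20).
10^(30.9/20) = 10^(1.545) = 35.1.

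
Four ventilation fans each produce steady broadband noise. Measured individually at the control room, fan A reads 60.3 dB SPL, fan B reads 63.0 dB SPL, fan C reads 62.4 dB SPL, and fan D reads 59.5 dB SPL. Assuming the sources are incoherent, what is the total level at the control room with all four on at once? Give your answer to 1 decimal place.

Uncorrelated sources add in intensity (power), not in dB.
L_total = 10·log₁₀(10^(60.3/10) + 10^(63.0/10) + 10^(62.4/10) + 10^(59.5/10)) = 10·log₁₀(5696000) = 67.6 dB SPL.

67.6 dB SPL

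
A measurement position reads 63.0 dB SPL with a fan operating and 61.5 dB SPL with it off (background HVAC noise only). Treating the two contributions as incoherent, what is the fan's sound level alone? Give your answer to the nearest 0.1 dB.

57.7 dB SPL

Remove the background by subtracting linear intensities:
L_src = 10·log₁₀(10^(63.0/10) − 10^(61.5/10)) = 10·log₁₀(582700) = 57.7 dB SPL.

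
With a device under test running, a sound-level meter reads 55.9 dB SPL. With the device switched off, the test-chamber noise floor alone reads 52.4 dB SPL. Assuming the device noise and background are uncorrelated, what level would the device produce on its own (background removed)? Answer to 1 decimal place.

Subtract intensities: L_src = 10·log₁₀(10^(L_total/10) − 10^(L_bg/10)).
L_src = 10·log₁₀(10^(55.9/10) − 10^(52.4/10)) = 10·log₁₀(215300) = 53.3 dB SPL.

53.3 dB SPL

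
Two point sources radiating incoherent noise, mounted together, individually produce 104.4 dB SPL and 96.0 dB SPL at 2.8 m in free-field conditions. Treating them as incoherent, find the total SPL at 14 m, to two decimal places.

Combined at 2.8 m: 10·log₁₀(10^(104.4/10)+10^(96.0/10)) = 104.986 dB SPL.
Then apply −20·log₁₀(14/2.8) = -13.979 dB → 91.01 dB SPL.

91.01 dB SPL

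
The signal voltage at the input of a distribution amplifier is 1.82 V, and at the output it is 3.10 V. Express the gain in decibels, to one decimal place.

Voltage ratio → dB uses the 20·log₁₀ form:
20·log₁₀(3.10/1.82) = 20·log₁₀(1.703) = 4.6 dB.

4.6 dB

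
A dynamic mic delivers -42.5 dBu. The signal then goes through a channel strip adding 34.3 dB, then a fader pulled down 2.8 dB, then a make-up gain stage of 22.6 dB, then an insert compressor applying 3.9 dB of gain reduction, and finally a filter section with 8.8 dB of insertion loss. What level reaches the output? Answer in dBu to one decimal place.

Cascaded gains and losses add directly in dB.
-42.5 + 34.3 − 2.8 + 22.6 − 3.9 − 8.8 = -1.1 dBu.

-1.1 dBu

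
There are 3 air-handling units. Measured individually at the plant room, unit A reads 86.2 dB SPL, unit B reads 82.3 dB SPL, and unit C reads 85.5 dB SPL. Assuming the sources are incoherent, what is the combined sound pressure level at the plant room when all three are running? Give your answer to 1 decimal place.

89.7 dB SPL

Add the sources as powers (linear), then convert back to dB:
L_total = 10·log₁₀(10^(86.2/10) + 10^(82.3/10) + 10^(85.5/10)) = 10·log₁₀(941500000) = 89.7 dB SPL.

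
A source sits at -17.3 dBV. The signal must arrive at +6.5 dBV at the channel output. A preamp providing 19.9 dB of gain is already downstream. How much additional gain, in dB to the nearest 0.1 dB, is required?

The required make-up gain is the shortfall in the dB sum.
G = +6.5 − (-17.3) − 19.9 = 3.9 dB.

3.9 dB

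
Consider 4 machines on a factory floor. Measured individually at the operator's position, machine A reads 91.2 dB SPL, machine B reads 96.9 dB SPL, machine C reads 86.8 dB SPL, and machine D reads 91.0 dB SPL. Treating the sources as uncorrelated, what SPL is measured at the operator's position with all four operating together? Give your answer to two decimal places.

Incoherent sources sum as intensities:
L_total = 10·log₁₀(10^(91.2/10) + 10^(96.9/10) + 10^(86.8/10) + 10^(91.0/10)) = 10·log₁₀(7954000000) = 99.01 dB SPL.

99.01 dB SPL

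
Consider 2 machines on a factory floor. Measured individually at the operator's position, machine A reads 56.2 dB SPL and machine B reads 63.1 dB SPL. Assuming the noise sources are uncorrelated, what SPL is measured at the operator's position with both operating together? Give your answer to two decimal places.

63.91 dB SPL

Uncorrelated sources add in intensity (power), not in dB.
L_total = 10·log₁₀(10^(56.2/10) + 10^(63.1/10)) = 10·log₁₀(2459000) = 63.91 dB SPL.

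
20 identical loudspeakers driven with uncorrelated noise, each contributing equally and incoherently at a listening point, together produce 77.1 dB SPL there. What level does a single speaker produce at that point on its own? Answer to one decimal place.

64.1 dB SPL

20 equal incoherent sources add 10·log₁₀(20) = 13.01 dB over one source.
L_one = 77.1 − 13.01 = 64.1 dB SPL.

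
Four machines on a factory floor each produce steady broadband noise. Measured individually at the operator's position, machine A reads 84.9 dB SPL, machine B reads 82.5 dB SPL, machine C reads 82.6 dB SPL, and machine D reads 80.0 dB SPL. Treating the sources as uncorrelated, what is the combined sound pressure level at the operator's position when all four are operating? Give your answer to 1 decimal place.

Incoherent sources sum as intensities:
L_total = 10·log₁₀(10^(84.9/10) + 10^(82.5/10) + 10^(82.6/10) + 10^(80.0/10)) = 10·log₁₀(768800000) = 88.9 dB SPL.

88.9 dB SPL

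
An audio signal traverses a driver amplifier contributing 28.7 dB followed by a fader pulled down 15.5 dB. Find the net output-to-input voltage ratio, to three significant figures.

4.57

Net gain = 28.7 + (−15.5) = 13.2 dB.
Voltage ratio = 10^(13.2/20) = 4.57.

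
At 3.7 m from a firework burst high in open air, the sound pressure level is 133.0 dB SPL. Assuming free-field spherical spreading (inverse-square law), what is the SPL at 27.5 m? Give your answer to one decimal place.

115.6 dB SPL

Free-field point source: level drops by 20·log₁₀ of the distance ratio.
ΔL = −20·log₁₀(27.5/3.7) = -17.42 dB, so L₂ = 133.0 + (-17.42) = 115.6 dB SPL.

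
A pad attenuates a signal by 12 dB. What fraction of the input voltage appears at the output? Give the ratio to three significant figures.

0.251

Voltage ratio = 10^(dB/20).
10^(-12/20) = 10^(-0.6000) = 0.251.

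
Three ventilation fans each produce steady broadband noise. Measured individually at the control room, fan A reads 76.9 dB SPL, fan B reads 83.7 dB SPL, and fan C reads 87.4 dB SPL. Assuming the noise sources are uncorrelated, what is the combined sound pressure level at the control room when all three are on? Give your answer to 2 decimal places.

89.21 dB SPL

Uncorrelated sources add in intensity (power), not in dB.
L_total = 10·log₁₀(10^(76.9/10) + 10^(83.7/10) + 10^(87.4/10)) = 10·log₁₀(832900000) = 89.21 dB SPL.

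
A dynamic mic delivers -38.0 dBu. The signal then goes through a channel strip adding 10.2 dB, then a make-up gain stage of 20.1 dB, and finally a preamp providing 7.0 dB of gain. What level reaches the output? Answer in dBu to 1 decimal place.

-0.7 dBu

In dB, series stages simply add:
-38.0 + 10.2 + 20.1 + 7.0 = -0.7 dBu.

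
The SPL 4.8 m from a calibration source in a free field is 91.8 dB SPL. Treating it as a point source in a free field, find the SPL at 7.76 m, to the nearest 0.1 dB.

Free-field point source: level drops by 20·log₁₀ of the distance ratio.
ΔL = −20·log₁₀(7.76/4.8) = -4.17 dB, so L₂ = 91.8 + (-4.17) = 87.6 dB SPL.

87.6 dB SPL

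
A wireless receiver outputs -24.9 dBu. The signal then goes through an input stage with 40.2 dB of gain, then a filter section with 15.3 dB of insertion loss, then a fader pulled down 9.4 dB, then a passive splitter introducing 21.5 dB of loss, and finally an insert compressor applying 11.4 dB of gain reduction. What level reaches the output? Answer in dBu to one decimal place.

-42.3 dBu

In dB, series stages simply add:
-24.9 + 40.2 − 15.3 − 9.4 − 21.5 − 11.4 = -42.3 dBu.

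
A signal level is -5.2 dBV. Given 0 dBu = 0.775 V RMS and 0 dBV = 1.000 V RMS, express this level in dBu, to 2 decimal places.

-2.99 dBu

The offset between the scales is 20·log₁₀(0.775/1.000) = −2.214 dB.
So dBu = -5.2 + 2.214 = -2.99 dBu.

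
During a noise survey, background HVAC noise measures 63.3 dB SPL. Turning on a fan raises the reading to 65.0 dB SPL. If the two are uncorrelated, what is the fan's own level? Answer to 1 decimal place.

60.1 dB SPL

Background correction is a power subtraction:
L_src = 10·log₁₀(10^(65.0/10) − 10^(63.3/10)) = 10·log₁₀(1024000) = 60.1 dB SPL.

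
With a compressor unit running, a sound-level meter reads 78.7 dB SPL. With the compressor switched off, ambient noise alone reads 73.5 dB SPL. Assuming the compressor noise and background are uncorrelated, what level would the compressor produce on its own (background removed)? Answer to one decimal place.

Background correction is a power subtraction:
L_src = 10·log₁₀(10^(78.7/10) − 10^(73.5/10)) = 10·log₁₀(51740000) = 77.1 dB SPL.

77.1 dB SPL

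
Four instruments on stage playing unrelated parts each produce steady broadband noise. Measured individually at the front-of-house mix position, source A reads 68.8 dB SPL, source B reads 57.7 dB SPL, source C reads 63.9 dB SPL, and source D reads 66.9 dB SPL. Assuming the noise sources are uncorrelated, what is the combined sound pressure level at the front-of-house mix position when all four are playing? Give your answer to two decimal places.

Uncorrelated sources add in intensity (power), not in dB.
L_total = 10·log₁₀(10^(68.8/10) + 10^(57.7/10) + 10^(63.9/10) + 10^(66.9/10)) = 10·log₁₀(15530000) = 71.91 dB SPL.

71.91 dB SPL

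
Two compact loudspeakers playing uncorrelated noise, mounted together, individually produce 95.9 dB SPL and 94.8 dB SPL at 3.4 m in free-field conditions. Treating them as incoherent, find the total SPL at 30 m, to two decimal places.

Combined at 3.4 m: 10·log₁₀(10^(95.9/10)+10^(94.8/10)) = 98.395 dB SPL.
Then apply −20·log₁₀(30/3.4) = -18.913 dB → 79.48 dB SPL.

79.48 dB SPL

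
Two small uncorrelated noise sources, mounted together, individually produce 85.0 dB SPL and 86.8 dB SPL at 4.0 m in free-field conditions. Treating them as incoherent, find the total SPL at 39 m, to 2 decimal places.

69.22 dB SPL

Combined at 4.0 m: 10·log₁₀(10^(85.0/10)+10^(86.8/10)) = 89.003 dB SPL.
Then apply −20·log₁₀(39/4.0) = -19.780 dB → 69.22 dB SPL.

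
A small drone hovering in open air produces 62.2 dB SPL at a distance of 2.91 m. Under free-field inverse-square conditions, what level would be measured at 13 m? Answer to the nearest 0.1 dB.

Inverse-square spreading gives ΔL = −20·log₁₀(d₂/d₁).
ΔL = −20·log₁₀(13/2.91) = -13.00 dB, so L₂ = 62.2 + (-13.00) = 49.2 dB SPL.

49.2 dB SPL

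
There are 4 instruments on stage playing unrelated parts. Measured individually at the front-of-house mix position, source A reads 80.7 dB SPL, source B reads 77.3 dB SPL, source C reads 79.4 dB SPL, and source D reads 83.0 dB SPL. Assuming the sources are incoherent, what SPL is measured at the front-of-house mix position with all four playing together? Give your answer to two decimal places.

86.61 dB SPL

Uncorrelated sources add in intensity (power), not in dB.
L_total = 10·log₁₀(10^(80.7/10) + 10^(77.3/10) + 10^(79.4/10) + 10^(83.0/10)) = 10·log₁₀(457800000) = 86.61 dB SPL.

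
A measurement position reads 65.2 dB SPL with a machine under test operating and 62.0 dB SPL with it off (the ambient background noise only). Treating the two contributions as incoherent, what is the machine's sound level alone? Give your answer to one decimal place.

Remove the background by subtracting linear intensities:
L_src = 10·log₁₀(10^(65.2/10) − 10^(62.0/10)) = 10·log₁₀(1726000) = 62.4 dB SPL.

62.4 dB SPL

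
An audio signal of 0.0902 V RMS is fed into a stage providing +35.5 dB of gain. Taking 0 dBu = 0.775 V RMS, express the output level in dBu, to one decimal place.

+16.8 dBu

Input level: 20·log₁₀(0.0902/0.775) = -18.68 dBu.
Output: -18.68 + 35.5 = +16.8 dBu.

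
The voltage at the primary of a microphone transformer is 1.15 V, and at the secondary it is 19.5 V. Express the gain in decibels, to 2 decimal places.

24.59 dB

Voltage ratio → dB uses the 20·log₁₀ form:
20·log₁₀(19.5/1.15) = 20·log₁₀(16.96) = 24.59 dB.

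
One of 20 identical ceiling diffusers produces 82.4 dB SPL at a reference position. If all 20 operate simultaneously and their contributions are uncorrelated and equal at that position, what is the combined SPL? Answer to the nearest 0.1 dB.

20 equal incoherent sources raise the level by 10·log₁₀(20) = 13.01 dB.
L_total = 82.4 + 13.01 = 95.4 dB SPL.

95.4 dB SPL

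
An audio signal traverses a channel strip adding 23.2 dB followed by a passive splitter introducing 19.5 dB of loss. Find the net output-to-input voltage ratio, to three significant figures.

Net gain = 23.2 + (−19.5) = 3.7 dB.
Voltage ratio = 10^(3.7/20) = 1.53.

1.53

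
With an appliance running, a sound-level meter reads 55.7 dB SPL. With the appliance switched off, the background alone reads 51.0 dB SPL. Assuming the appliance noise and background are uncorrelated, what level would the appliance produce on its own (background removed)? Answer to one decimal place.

53.9 dB SPL

Background correction is a power subtraction:
L_src = 10·log₁₀(10^(55.7/10) − 10^(51.0/10)) = 10·log₁₀(245600) = 53.9 dB SPL.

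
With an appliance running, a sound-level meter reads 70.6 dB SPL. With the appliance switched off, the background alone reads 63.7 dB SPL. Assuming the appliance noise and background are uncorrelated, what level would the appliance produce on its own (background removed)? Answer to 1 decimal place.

Background correction is a power subtraction:
L_src = 10·log₁₀(10^(70.6/10) − 10^(63.7/10)) = 10·log₁₀(9137000) = 69.6 dB SPL.

69.6 dB SPL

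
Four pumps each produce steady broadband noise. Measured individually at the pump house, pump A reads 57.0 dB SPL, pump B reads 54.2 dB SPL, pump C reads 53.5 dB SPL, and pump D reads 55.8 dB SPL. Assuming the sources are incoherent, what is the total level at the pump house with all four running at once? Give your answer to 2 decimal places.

Uncorrelated sources add in intensity (power), not in dB.
L_total = 10·log₁₀(10^(57.0/10) + 10^(54.2/10) + 10^(53.5/10) + 10^(55.8/10)) = 10·log₁₀(1368000) = 61.36 dB SPL.

61.36 dB SPL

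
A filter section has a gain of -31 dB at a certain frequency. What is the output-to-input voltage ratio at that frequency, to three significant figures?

0.0282

Voltage ratio = 10^(dB/20).
10^(-31/20) = 10^(-1.550) = 0.0282.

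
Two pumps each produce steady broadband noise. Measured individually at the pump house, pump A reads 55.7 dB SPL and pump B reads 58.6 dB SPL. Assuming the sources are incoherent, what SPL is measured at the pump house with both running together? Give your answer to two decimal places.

Uncorrelated sources add in intensity (power), not in dB.
L_total = 10·log₁₀(10^(55.7/10) + 10^(58.6/10)) = 10·log₁₀(1096000) = 60.40 dB SPL.

60.40 dB SPL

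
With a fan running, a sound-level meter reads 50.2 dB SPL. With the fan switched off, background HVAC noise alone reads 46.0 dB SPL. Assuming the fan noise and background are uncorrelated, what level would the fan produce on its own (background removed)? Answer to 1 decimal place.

48.1 dB SPL

Remove the background by subtracting linear intensities:
L_src = 10·log₁₀(10^(50.2/10) − 10^(46.0/10)) = 10·log₁₀(64900) = 48.1 dB SPL.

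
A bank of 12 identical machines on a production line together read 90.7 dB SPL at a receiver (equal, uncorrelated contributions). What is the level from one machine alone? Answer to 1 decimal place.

79.9 dB SPL

12 equal incoherent sources add 10·log₁₀(12) = 10.79 dB over one source.
L_one = 90.7 − 10.79 = 79.9 dB SPL.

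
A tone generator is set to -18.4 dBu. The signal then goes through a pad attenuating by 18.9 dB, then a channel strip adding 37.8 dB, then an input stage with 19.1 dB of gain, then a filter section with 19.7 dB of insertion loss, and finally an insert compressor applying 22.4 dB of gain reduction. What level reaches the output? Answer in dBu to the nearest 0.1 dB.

Cascaded gains and losses add directly in dB.
-18.4 − 18.9 + 37.8 + 19.1 − 19.7 − 22.4 = -22.5 dBu.

-22.5 dBu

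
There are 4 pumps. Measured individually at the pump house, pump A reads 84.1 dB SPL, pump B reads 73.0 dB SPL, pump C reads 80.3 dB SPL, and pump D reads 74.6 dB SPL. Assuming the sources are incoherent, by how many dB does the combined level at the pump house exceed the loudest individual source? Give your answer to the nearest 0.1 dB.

2.1 dB

Add the sources as powers (linear), then convert back to dB:
L_total = 10·log₁₀(10^(84.1/10) + 10^(73.0/10) + 10^(80.3/10) + 10^(74.6/10)) = 86.16 dB SPL.
Excess over the loudest (84.1 dB): 86.16 − 84.1 = 2.1 dB.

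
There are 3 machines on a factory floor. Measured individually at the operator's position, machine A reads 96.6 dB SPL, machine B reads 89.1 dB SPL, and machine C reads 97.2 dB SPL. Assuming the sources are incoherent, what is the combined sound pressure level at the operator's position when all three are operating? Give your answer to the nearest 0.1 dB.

100.3 dB SPL

Add the sources as powers (linear), then convert back to dB:
L_total = 10·log₁₀(10^(96.6/10) + 10^(89.1/10) + 10^(97.2/10)) = 10·log₁₀(10632000000) = 100.3 dB SPL.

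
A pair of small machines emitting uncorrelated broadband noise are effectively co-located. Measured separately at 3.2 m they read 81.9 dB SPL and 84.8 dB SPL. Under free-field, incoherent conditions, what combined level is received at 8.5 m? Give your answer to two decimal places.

78.11 dB SPL

Combined at 3.2 m: 10·log₁₀(10^(81.9/10)+10^(84.8/10)) = 86.598 dB SPL.
Then apply −20·log₁₀(8.5/3.2) = -8.485 dB → 78.11 dB SPL.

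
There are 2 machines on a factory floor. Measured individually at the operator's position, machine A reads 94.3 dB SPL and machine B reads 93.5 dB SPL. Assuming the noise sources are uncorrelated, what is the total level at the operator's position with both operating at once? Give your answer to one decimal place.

96.9 dB SPL

Uncorrelated sources add in intensity (power), not in dB.
L_total = 10·log₁₀(10^(94.3/10) + 10^(93.5/10)) = 10·log₁₀(4930000000) = 96.9 dB SPL.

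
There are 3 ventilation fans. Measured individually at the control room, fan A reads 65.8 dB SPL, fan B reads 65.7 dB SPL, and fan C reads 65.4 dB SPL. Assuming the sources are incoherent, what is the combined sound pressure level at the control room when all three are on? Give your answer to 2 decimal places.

Add the sources as powers (linear), then convert back to dB:
L_total = 10·log₁₀(10^(65.8/10) + 10^(65.7/10) + 10^(65.4/10)) = 10·log₁₀(10980000) = 70.41 dB SPL.

70.41 dB SPL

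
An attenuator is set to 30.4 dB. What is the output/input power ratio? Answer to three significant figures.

Power ratio = 10^(dB/10).
10^(-30.4/10) = 10^(-3.040) = 0.000912.

0.000912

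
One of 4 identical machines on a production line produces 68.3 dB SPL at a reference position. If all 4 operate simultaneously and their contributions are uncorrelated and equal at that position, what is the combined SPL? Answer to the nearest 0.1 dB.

74.3 dB SPL

4 equal incoherent sources raise the level by 10·log₁₀(4) = 6.02 dB.
L_total = 68.3 + 6.02 = 74.3 dB SPL.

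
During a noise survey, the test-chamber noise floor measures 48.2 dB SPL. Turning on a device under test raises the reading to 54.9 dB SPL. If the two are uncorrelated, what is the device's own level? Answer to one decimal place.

Background correction is a power subtraction:
L_src = 10·log₁₀(10^(54.9/10) − 10^(48.2/10)) = 10·log₁₀(243000) = 53.9 dB SPL.

53.9 dB SPL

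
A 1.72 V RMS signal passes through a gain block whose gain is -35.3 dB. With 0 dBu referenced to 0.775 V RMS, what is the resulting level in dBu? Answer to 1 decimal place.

-28.4 dBu

Input level: 20·log₁₀(1.72/0.775) = 6.92 dBu.
Output: 6.92 − 35.3 = -28.4 dBu.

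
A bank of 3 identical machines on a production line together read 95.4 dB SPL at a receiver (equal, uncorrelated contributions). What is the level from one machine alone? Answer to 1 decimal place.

3 equal incoherent sources add 10·log₁₀(3) = 4.77 dB over one source.
L_one = 95.4 − 4.77 = 90.6 dB SPL.

90.6 dB SPL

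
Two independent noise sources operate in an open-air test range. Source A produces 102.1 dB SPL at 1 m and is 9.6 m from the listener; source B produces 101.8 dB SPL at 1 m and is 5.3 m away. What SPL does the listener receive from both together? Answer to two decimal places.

88.54 dB SPL

At the listener: L_A = 102.1 − 20·log₁₀(9.6) = 82.455 dB; L_B = 101.8 − 20·log₁₀(5.3) = 87.314 dB.
Combined: 10·log₁₀(10^(82.455/10)+10^(87.314/10)) = 88.54 dB SPL.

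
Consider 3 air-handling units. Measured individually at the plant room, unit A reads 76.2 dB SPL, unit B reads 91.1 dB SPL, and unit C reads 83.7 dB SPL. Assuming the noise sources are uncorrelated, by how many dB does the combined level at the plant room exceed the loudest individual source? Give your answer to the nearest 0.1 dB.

Uncorrelated sources add in intensity (power), not in dB.
L_total = 10·log₁₀(10^(76.2/10) + 10^(91.1/10) + 10^(83.7/10)) = 91.94 dB SPL.
Excess over the loudest (91.1 dB): 91.94 − 91.1 = 0.8 dB.

0.8 dB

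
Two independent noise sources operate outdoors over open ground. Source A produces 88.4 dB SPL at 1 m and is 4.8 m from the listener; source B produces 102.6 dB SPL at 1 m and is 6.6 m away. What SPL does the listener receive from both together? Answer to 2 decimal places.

At the listener: L_A = 88.4 − 20·log₁₀(4.8) = 74.775 dB; L_B = 102.6 − 20·log₁₀(6.6) = 86.209 dB.
Combined: 10·log₁₀(10^(74.775/10)+10^(86.209/10)) = 86.51 dB SPL.

86.51 dB SPL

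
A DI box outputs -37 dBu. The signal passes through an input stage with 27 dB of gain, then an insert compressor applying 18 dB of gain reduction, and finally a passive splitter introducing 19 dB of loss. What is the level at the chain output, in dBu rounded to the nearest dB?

Cascaded gains and losses add directly in dB.
-37 + 27 − 18 − 19 = -47 dBu.

-47 dBu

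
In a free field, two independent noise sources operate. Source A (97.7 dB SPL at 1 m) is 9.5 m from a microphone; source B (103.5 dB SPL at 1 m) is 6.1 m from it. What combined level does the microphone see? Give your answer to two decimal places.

88.24 dB SPL

At the listener: L_A = 97.7 − 20·log₁₀(9.5) = 78.146 dB; L_B = 103.5 − 20·log₁₀(6.1) = 87.793 dB.
Combined: 10·log₁₀(10^(78.146/10)+10^(87.793/10)) = 88.24 dB SPL.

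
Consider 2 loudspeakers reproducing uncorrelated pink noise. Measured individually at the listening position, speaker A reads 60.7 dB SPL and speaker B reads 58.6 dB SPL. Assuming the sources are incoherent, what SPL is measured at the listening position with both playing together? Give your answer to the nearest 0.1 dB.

Uncorrelated sources add in intensity (power), not in dB.
L_total = 10·log₁₀(10^(60.7/10) + 10^(58.6/10)) = 10·log₁₀(1899000) = 62.8 dB SPL.

62.8 dB SPL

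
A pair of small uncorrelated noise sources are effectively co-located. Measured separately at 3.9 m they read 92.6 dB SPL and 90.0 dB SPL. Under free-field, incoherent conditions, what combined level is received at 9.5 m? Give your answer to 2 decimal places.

86.77 dB SPL

Combined at 3.9 m: 10·log₁₀(10^(92.6/10)+10^(90.0/10)) = 94.502 dB SPL.
Then apply −20·log₁₀(9.5/3.9) = -7.733 dB → 86.77 dB SPL.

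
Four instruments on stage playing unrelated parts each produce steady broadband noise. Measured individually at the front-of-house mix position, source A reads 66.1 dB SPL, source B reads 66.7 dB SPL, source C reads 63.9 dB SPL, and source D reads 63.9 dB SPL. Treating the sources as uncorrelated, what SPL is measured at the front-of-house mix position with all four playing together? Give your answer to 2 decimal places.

71.35 dB SPL

Add the sources as powers (linear), then convert back to dB:
L_total = 10·log₁₀(10^(66.1/10) + 10^(66.7/10) + 10^(63.9/10) + 10^(63.9/10)) = 10·log₁₀(13660000) = 71.35 dB SPL.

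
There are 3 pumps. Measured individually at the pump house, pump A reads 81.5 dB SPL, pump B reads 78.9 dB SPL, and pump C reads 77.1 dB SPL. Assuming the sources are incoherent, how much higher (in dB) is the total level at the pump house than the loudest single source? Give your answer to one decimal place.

Incoherent sources sum as intensities:
L_total = 10·log₁₀(10^(81.5/10) + 10^(78.9/10) + 10^(77.1/10)) = 84.32 dB SPL.
Excess over the loudest (81.5 dB): 84.32 − 81.5 = 2.8 dB.

2.8 dB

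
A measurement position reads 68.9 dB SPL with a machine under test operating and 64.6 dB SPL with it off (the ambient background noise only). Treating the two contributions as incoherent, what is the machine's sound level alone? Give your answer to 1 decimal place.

66.9 dB SPL

Subtract intensities: L_src = 10·log₁₀(10^(L_total/10) − 10^(L_bg/10)).
L_src = 10·log₁₀(10^(68.9/10) − 10^(64.6/10)) = 10·log₁₀(4878000) = 66.9 dB SPL.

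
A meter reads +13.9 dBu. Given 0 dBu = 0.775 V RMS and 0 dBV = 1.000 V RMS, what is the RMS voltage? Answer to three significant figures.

V = 0.775 V × 10^(+13.9/20).
= 0.775 × 4.955 = 3.84 V.

3.84 V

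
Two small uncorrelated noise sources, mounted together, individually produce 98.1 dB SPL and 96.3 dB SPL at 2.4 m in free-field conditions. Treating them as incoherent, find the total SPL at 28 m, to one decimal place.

79.0 dB SPL

Combined at 2.4 m: 10·log₁₀(10^(98.1/10)+10^(96.3/10)) = 100.30 dB SPL.
Then apply −20·log₁₀(28/2.4) = -21.34 dB → 79.0 dB SPL.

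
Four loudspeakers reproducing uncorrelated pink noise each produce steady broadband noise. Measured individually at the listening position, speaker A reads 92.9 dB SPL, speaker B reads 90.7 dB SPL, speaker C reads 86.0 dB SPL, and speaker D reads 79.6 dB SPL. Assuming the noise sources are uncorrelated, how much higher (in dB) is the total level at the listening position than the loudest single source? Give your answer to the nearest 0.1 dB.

Uncorrelated sources add in intensity (power), not in dB.
L_total = 10·log₁₀(10^(92.9/10) + 10^(90.7/10) + 10^(86.0/10) + 10^(79.6/10)) = 95.58 dB SPL.
Excess over the loudest (92.9 dB): 95.58 − 92.9 = 2.7 dB.

2.7 dB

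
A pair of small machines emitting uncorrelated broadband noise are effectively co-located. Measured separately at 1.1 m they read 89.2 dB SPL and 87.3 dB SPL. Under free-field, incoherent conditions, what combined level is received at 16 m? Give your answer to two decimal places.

Combined at 1.1 m: 10·log₁₀(10^(89.2/10)+10^(87.3/10)) = 91.363 dB SPL.
Then apply −20·log₁₀(16/1.1) = -23.255 dB → 68.11 dB SPL.

68.11 dB SPL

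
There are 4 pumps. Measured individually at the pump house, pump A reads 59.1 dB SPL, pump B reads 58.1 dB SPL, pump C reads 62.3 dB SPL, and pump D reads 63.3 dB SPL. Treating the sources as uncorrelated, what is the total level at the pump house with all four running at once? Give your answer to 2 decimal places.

Add the sources as powers (linear), then convert back to dB:
L_total = 10·log₁₀(10^(59.1/10) + 10^(58.1/10) + 10^(62.3/10) + 10^(63.3/10)) = 10·log₁₀(5295000) = 67.24 dB SPL.

67.24 dB SPL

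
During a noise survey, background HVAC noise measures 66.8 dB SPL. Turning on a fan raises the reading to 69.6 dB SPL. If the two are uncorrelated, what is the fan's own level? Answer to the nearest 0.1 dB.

66.4 dB SPL

Subtract intensities: L_src = 10·log₁₀(10^(L_total/10) − 10^(L_bg/10)).
L_src = 10·log₁₀(10^(69.6/10) − 10^(66.8/10)) = 10·log₁₀(4334000) = 66.4 dB SPL.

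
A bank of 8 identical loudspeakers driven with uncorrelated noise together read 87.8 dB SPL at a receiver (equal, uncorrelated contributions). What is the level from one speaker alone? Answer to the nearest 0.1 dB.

8 equal incoherent sources add 10·log₁₀(8) = 9.03 dB over one source.
L_one = 87.8 − 9.03 = 78.8 dB SPL.

78.8 dB SPL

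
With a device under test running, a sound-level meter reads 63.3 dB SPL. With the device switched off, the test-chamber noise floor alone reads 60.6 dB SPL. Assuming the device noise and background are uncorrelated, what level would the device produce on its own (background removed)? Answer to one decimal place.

Background correction is a power subtraction:
L_src = 10·log₁₀(10^(63.3/10) − 10^(60.6/10)) = 10·log₁₀(989800) = 60.0 dB SPL.

60.0 dB SPL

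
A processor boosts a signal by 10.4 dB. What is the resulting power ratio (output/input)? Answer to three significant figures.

Power ratio = 10^(dB/10).
10^(10.4/10) = 10^(1.040) = 11.0.

11.0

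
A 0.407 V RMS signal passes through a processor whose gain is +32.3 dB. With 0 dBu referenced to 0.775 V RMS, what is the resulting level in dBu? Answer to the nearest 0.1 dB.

+26.7 dBu

Input level: 20·log₁₀(0.407/0.775) = -5.59 dBu.
Output: -5.59 + 32.3 = +26.7 dBu.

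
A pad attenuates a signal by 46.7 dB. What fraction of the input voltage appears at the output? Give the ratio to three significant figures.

0.00462

Voltage ratio = 10^(dB/20).
10^(-46.7/20) = 10^(-2.335) = 0.00462.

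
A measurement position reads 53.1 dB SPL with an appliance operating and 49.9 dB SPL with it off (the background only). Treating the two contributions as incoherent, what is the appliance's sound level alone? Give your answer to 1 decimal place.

Remove the background by subtracting linear intensities:
L_src = 10·log₁₀(10^(53.1/10) − 10^(49.9/10)) = 10·log₁₀(106500) = 50.3 dB SPL.

50.3 dB SPL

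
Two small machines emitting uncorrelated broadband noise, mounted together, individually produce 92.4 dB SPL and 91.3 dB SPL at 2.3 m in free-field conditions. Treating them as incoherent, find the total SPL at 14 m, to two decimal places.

79.21 dB SPL

Combined at 2.3 m: 10·log₁₀(10^(92.4/10)+10^(91.3/10)) = 94.895 dB SPL.
Then apply −20·log₁₀(14/2.3) = -15.688 dB → 79.21 dB SPL.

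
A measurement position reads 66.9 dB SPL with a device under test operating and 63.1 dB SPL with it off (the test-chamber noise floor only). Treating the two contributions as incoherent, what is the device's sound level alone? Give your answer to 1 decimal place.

64.6 dB SPL

Subtract intensities: L_src = 10·log₁₀(10^(L_total/10) − 10^(L_bg/10)).
L_src = 10·log₁₀(10^(66.9/10) − 10^(63.1/10)) = 10·log₁₀(2856000) = 64.6 dB SPL.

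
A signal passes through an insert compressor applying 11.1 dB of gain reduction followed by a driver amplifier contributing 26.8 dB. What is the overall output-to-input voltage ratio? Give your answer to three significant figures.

Net gain = (−11.1) + 26.8 = 15.7 dB.
Voltage ratio = 10^(15.7/20) = 6.10.

6.10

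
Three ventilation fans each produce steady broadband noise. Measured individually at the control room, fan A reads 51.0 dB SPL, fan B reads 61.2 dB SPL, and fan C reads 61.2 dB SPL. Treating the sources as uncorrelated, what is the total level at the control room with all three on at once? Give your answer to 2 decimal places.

Add the sources as powers (linear), then convert back to dB:
L_total = 10·log₁₀(10^(51.0/10) + 10^(61.2/10) + 10^(61.2/10)) = 10·log₁₀(2762000) = 64.41 dB SPL.

64.41 dB SPL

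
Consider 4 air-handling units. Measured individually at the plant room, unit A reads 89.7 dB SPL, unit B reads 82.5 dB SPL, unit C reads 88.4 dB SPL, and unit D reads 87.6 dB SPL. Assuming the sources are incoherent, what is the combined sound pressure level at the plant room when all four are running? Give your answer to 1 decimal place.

93.8 dB SPL

Uncorrelated sources add in intensity (power), not in dB.
L_total = 10·log₁₀(10^(89.7/10) + 10^(82.5/10) + 10^(88.4/10) + 10^(87.6/10)) = 10·log₁₀(2378000000) = 93.8 dB SPL.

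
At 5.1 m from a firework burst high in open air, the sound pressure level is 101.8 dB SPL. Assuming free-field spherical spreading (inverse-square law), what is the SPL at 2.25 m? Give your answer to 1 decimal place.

108.9 dB SPL

Free-field point source: level drops by 20·log₁₀ of the distance ratio.
ΔL = −20·log₁₀(2.25/5.1) = 7.11 dB, so L₂ = 101.8 + (7.11) = 108.9 dB SPL.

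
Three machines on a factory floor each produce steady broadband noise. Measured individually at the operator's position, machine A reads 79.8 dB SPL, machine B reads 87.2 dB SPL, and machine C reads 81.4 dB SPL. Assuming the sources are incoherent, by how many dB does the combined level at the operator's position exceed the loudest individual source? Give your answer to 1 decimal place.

1.6 dB

Uncorrelated sources add in intensity (power), not in dB.
L_total = 10·log₁₀(10^(79.8/10) + 10^(87.2/10) + 10^(81.4/10)) = 88.80 dB SPL.
Excess over the loudest (87.2 dB): 88.80 − 87.2 = 1.6 dB.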